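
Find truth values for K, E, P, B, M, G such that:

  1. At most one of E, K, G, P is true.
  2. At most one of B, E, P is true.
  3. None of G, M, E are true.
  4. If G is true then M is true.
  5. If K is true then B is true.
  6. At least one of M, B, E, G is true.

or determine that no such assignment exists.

K = True, E = False, P = False, B = True, M = False, G = False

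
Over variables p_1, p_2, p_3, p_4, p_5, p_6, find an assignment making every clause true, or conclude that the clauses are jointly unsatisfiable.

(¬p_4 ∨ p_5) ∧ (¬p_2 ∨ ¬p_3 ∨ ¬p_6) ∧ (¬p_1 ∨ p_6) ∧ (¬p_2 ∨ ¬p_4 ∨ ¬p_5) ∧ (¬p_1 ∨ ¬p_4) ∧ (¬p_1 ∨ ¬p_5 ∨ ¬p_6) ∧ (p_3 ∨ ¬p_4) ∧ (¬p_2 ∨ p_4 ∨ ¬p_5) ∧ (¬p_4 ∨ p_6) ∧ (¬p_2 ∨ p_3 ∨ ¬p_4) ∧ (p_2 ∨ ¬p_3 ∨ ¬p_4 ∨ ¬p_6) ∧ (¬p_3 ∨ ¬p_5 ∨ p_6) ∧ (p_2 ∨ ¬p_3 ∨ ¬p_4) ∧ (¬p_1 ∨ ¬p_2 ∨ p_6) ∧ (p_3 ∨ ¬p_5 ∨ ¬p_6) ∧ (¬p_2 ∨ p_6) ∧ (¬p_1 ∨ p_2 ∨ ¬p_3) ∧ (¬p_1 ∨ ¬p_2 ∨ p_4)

p_1=F, p_2=F, p_3=F, p_4=F, p_5=T, p_6=F

Set p_1 = False.
Set p_2 = False.
Set p_3 = False.
  then (p_3 ∨ ¬p_4) forces p_4 = False.
Set p_5 = True.
  then (p_3 ∨ ¬p_5 ∨ ¬p_6) forces p_6 = False.
All clauses satisfied.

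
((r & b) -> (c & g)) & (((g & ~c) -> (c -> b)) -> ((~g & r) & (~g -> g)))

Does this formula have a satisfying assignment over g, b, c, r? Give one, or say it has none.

The conjunct ((g & ~c) -> (c -> b)) -> ((~g & r) & (~g -> g)) is unsatisfiable on its own:
  g = True: simplifies to ~((~c -> (c -> b))).
    c = True: this becomes ~((False -> b)) = False.
    c = False: this becomes ~((True -> True)) = False.
  g = False: this becomes (False -> (c -> b)) -> (r & False) = False.
So the whole conjunction is unsatisfiable.

No satisfying assignment exists.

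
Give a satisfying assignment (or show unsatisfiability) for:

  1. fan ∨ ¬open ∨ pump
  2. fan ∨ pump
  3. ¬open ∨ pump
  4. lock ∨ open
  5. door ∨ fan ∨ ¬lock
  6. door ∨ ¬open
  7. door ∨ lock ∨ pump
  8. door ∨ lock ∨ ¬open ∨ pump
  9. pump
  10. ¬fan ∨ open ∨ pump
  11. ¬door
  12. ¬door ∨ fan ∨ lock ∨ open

door = False, open = False, pump = True, lock = True, fan = True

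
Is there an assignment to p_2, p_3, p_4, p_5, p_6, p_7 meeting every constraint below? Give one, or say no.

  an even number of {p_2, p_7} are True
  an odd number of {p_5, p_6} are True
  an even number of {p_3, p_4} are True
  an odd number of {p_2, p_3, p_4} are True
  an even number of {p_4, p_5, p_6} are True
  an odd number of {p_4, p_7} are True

Unsatisfiable — no assignment works.

Adding constraints 1, 2, 3, 4, 5, 6 mod 2: every variable appears an even number of times on the left, so the left side is 0.
But the right sides sum to 1 (mod 2). 0 ≠ 1 — the system is inconsistent.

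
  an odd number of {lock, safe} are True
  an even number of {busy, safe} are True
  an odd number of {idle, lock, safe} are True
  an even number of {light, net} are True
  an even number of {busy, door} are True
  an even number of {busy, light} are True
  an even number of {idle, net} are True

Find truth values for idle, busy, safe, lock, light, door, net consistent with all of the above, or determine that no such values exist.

idle = False, busy = False, safe = False, lock = True, light = False, door = False, net = False

{lock, safe}: 1 true → odd ✓
{busy, safe}: 0 true → even ✓
{idle, lock, safe}: 1 true → odd ✓
{light, net}: 0 true → even ✓
{busy, door}: 0 true → even ✓
{busy, light}: 0 true → even ✓
{idle, net}: 0 true → even ✓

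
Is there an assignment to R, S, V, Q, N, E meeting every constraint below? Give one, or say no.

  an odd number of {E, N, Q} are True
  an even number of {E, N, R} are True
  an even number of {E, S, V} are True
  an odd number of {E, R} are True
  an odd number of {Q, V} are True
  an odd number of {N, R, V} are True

R = False, S = True, V = False, Q = True, N = True, E = True

{E, N, Q}: 3 true → odd ✓
{E, N, R}: 2 true → even ✓
{E, S, V}: 2 true → even ✓
{E, R}: 1 true → odd ✓
{Q, V}: 1 true → odd ✓
{N, R, V}: 1 true → odd ✓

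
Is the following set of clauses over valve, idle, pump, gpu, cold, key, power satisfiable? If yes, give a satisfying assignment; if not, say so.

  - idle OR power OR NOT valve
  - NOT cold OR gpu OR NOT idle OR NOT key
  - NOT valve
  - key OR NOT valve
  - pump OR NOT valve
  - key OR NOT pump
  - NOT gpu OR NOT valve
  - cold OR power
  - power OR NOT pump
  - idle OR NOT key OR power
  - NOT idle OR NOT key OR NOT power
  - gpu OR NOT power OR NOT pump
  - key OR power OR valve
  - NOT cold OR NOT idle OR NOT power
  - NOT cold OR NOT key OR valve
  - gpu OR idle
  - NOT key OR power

Unit clause (NOT valve) forces valve = False.
Set idle = False.
  then (gpu OR idle) forces gpu = True.
Set pump = False.
Set cold = False.
  then (cold OR power) forces power = True.
Set key = False.
All clauses satisfied.

valve: False, idle: False, pump: False, gpu: True, cold: False, key: False, power: True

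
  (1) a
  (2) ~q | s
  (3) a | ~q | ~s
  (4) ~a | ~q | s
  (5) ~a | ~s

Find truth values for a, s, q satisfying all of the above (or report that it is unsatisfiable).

Unit clause (a) forces a = True.
In (~a | ~s) only ~s is left, so s = False.
In (~q | s) only ~q is left, so q = False.
Check each clause:
  (a): a holds.
  (~q | s): ~q holds.
  (a | ~q | ~s): a holds.
  (~a | ~q | s): ~q holds.
  (~a | ~s): ~s holds.
All clauses satisfied.

a = True, s = False, q = False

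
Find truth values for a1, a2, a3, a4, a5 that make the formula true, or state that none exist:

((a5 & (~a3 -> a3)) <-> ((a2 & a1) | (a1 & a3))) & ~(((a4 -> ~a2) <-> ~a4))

a1: True, a2: False, a3: False, a4: True, a5: False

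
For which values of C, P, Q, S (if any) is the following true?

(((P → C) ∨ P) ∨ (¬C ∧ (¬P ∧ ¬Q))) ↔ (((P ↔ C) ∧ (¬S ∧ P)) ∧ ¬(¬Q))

C = True; P = True; Q = True; S = False

  (((P → C) ∨ P) ∨ (¬C ∧ (¬P ∧ ¬Q))) ↔ (((P ↔ C) ∧ (¬S ∧ P)) ∧ ¬(¬Q)) = True
    ((P → C) ∨ P) ∨ (¬C ∧ (¬P ∧ ¬Q)) = True
      (P → C) ∨ P = True
        P → C = True
      ¬C ∧ (¬P ∧ ¬Q) = False
        ¬C = False
        ¬P ∧ ¬Q = False
          ¬P = False
          ¬Q = False
    ((P ↔ C) ∧ (¬S ∧ P)) ∧ ¬(¬Q) = True
      (P ↔ C) ∧ (¬S ∧ P) = True
        P ↔ C = True
        ¬S ∧ P = True
          ¬S = True
      ¬(¬Q) = True
        ¬Q = False
The formula evaluates to True.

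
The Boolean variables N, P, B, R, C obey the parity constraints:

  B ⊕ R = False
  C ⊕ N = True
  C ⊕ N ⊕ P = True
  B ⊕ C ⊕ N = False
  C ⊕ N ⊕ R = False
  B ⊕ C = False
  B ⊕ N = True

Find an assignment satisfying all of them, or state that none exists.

N=F; P=F; B=T; R=T; C=T

B ⊕ R = T ⊕ T = False ✓
C ⊕ N = T ⊕ F = True ✓
C ⊕ N ⊕ P = T ⊕ F ⊕ F = True ✓
B ⊕ C ⊕ N = T ⊕ T ⊕ F = False ✓
C ⊕ N ⊕ R = T ⊕ F ⊕ T = False ✓
B ⊕ C = T ⊕ T = False ✓
B ⊕ N = T ⊕ F = True ✓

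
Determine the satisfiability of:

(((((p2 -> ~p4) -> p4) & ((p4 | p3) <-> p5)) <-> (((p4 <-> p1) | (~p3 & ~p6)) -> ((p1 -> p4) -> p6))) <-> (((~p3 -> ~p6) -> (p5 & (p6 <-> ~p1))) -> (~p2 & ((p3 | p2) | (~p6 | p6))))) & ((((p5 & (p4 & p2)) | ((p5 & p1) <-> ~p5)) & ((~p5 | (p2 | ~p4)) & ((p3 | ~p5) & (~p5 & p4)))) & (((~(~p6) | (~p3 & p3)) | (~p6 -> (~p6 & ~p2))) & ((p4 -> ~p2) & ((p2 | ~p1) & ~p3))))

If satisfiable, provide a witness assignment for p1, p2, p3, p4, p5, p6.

Case p5 = True: the conjunct ~p5 is False.
Case p5 = False: the conjunct (p5 & (p4 & p2)) | ((p5 & p1) <-> ~p5) becomes (False & (p4 & p2)) | (False <-> True) = False.
Both cases fail — unsatisfiable.

Unsatisfiable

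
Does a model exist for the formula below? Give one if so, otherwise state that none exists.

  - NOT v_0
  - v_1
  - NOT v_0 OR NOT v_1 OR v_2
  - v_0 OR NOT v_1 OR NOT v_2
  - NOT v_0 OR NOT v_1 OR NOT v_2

Unit clause (NOT v_0) forces v_0 = False.
Unit clause (v_1) forces v_1 = True.
In (v_0 OR NOT v_1 OR NOT v_2) only NOT v_2 is left, so v_2 = False.
Check each clause:
  (NOT v_0): NOT v_0 holds.
  (v_1): v_1 holds.
  (NOT v_0 OR NOT v_1 OR v_2): NOT v_0 holds.
  (v_0 OR NOT v_1 OR NOT v_2): NOT v_2 holds.
  (NOT v_0 OR NOT v_1 OR NOT v_2): NOT v_0 holds.
All clauses satisfied.

v_0: False; v_1: True; v_2: False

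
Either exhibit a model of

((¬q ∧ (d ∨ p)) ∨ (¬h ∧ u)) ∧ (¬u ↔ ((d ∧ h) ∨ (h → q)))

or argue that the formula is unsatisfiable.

d = True, u = False, q = False, p = True, h = False

  (¬q ∧ (d ∨ p)) ∨ (¬h ∧ u) = True
    ¬q ∧ (d ∨ p) = True
      ¬q = True
      d ∨ p = True
    ¬h ∧ u = False
      ¬h = True
  ¬u ↔ ((d ∧ h) ∨ (h → q)) = True
    ¬u = True
    (d ∧ h) ∨ (h → q) = True
      d ∧ h = False
      h → q = True
Both conjuncts True, so the formula holds.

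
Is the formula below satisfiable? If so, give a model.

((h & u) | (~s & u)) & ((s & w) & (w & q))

w = True, q = True, u = True, s = True, h = True

  (h & u) | (~s & u) = True
    h & u = True
    ~s & u = False
      ~s = False
  (s & w) & (w & q) = True
    s & w = True
    w & q = True
Both conjuncts True, so the formula holds.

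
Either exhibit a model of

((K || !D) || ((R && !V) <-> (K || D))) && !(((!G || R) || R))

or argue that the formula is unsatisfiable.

R=F, V=F, K=F, G=T, D=F

  (K || !D) || ((R && !V) <-> (K || D)) = True
    K || !D = True
      !D = True
    (R && !V) <-> (K || D) = True
      R && !V = False
        !V = True
      K || D = False
  !(((!G || R) || R)) = True
    (!G || R) || R = False
      !G || R = False
        !G = False
Both conjuncts True, so the formula holds.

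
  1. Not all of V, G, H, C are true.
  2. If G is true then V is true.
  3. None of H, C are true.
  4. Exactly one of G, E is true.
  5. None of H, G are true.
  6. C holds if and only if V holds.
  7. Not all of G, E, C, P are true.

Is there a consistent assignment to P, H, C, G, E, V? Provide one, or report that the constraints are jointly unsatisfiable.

P: True; H: False; C: False; G: False; E: True; V: False

  (1) {V, G, H, C}: 0/4 true — not all ✓
  (2) G=F ⇒ V: vacuous ✓
  (3) {H, C}: 0 true — none ✓
  (4) {G, E}: 1 true — exactly one ✓
  (5) {H, G}: 0 true — none ✓
  (6) C=F, V=F — same ✓
  (7) {G, E, C, P}: 2/4 true — not all ✓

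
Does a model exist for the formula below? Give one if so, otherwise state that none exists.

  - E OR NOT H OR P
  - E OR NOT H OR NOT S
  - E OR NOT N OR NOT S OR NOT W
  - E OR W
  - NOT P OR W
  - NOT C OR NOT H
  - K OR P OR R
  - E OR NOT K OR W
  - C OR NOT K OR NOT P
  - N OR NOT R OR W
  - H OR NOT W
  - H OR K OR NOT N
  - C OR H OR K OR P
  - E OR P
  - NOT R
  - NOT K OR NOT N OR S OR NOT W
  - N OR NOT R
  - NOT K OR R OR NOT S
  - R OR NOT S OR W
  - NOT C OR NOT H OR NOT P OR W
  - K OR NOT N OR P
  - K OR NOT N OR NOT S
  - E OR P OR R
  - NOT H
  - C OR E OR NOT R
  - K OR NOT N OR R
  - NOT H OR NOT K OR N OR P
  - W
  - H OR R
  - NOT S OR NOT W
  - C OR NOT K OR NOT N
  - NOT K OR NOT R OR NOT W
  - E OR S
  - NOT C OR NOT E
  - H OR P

Unsatisfiable

Case W = True:
  (H OR NOT W) forces H = True.
  Clause (NOT H) is falsified — contradiction.
Case W = False:
  Clause (W) is falsified — contradiction.
Both cases fail, so the formula is unsatisfiable.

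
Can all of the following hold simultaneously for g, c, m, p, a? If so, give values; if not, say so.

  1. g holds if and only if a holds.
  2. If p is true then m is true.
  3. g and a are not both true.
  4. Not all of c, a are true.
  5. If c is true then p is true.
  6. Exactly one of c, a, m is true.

g: False, c: False, m: True, p: True, a: False

  (1) g=F, a=F — same ✓
  (2) p=T ⇒ m: T ✓
  (3) g=F, a=F — not both ✓
  (4) {c, a}: 0/2 true — not all ✓
  (5) c=F ⇒ p: vacuous ✓
  (6) {c, a, m}: 1 true — exactly one ✓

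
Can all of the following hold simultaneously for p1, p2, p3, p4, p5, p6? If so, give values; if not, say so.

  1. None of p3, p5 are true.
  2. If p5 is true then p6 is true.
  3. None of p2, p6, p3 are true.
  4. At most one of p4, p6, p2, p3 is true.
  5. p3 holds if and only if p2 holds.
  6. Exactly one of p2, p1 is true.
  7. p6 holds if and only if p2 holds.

p1: True; p2: False; p3: False; p4: True; p5: False; p6: False

  (1) {p3, p5}: 0 true — none ✓
  (2) p5=F ⇒ p6: vacuous ✓
  (3) {p2, p6, p3}: 0 true — none ✓
  (4) {p4, p6, p2, p3}: 1 true — at most one ✓
  (5) p3=F, p2=F — same ✓
  (6) {p2, p1}: 1 true — exactly one ✓
  (7) p6=F, p2=F — same ✓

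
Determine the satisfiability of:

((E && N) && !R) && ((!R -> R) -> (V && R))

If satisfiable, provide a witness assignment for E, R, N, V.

E=T; R=F; N=T; V=F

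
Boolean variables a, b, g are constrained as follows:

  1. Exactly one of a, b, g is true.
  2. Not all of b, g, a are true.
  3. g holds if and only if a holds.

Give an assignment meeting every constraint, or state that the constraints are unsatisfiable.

a: False, b: True, g: False

  (1) {a, b, g}: 1 true — exactly one ✓
  (2) {b, g, a}: 1/3 true — not all ✓
  (3) g=F, a=F — same ✓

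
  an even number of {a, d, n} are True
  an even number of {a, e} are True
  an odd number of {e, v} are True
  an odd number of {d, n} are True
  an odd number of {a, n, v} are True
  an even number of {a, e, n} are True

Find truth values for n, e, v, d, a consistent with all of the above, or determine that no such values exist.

n = False, e = True, v = False, d = True, a = True

{a, d, n}: 2 true → even ✓
{a, e}: 2 true → even ✓
{e, v}: 1 true → odd ✓
{d, n}: 1 true → odd ✓
{a, n, v}: 1 true → odd ✓
{a, e, n}: 2 true → even ✓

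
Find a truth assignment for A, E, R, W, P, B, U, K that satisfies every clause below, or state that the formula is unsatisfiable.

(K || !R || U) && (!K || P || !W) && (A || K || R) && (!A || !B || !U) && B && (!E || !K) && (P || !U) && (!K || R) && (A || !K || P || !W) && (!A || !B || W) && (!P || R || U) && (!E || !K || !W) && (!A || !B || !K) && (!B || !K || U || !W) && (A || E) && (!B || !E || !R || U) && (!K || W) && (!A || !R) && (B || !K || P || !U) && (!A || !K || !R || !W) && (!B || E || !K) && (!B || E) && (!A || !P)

Unit clause (B) forces B = True.
In (!B || E) only E is left, so E = True.
In (!E || !K) only !K is left, so K = False.
Set A = False.
  then (A || K || R) forces R = True.
  then (!B || !E || !R || U) forces U = True.
  then (P || !U) forces P = True.
Set W = True.
All clauses satisfied.

A: False, E: True, R: True, W: True, P: True, B: True, U: True, K: False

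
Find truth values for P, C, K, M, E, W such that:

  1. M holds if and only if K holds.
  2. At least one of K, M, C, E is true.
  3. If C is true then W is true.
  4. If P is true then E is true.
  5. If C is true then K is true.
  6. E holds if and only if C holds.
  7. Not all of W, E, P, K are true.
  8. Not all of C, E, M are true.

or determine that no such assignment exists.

P: False; C: False; K: True; M: True; E: False; W: True

  (1) M=T, K=T — same ✓
  (2) {K, M, C, E}: 2 true — at least one ✓
  (3) C=F ⇒ W: vacuous ✓
  (4) P=F ⇒ E: vacuous ✓
  (5) C=F ⇒ K: vacuous ✓
  (6) E=F, C=F — same ✓
  (7) {W, E, P, K}: 2/4 true — not all ✓
  (8) {C, E, M}: 1/3 true — not all ✓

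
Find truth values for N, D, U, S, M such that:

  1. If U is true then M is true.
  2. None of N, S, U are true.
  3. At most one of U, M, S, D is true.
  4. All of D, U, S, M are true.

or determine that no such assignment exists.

UNSATISFIABLE

Case U = True:
  Constraint (2) is violated (U=T) — contradiction.
Case U = False:
  Constraint (4) is violated (U=F) — contradiction.
Both cases fail — unsatisfiable.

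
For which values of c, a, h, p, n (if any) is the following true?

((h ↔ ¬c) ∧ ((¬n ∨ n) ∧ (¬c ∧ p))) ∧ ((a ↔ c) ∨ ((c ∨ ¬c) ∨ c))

c = False, a = False, h = True, p = True, n = False

  (h ↔ ¬c) ∧ ((¬n ∨ n) ∧ (¬c ∧ p)) = True
    h ↔ ¬c = True
      ¬c = True
    (¬n ∨ n) ∧ (¬c ∧ p) = True
      ¬n ∨ n = True
        ¬n = True
      ¬c ∧ p = True
        ¬c = True
  (a ↔ c) ∨ ((c ∨ ¬c) ∨ c) = True
    a ↔ c = True
    (c ∨ ¬c) ∨ c = True
      c ∨ ¬c = True
        ¬c = True
Both conjuncts True, so the formula holds.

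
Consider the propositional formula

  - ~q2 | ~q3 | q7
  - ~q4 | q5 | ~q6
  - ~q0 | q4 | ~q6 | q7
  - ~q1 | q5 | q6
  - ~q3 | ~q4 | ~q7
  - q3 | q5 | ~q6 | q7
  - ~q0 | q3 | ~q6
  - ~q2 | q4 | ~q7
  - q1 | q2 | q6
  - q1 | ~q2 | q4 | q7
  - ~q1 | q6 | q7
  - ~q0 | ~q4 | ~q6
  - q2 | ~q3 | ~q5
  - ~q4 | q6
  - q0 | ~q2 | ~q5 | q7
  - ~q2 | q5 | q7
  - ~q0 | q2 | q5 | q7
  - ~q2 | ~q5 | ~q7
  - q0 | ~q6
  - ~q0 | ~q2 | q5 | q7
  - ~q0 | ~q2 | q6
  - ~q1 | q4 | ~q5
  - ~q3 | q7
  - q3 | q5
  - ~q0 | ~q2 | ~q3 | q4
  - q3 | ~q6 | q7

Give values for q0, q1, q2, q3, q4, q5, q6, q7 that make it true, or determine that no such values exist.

q0=T, q1=T, q2=F, q3=T, q4=F, q5=F, q6=T, q7=T

Set q0 = True.
Set q1 = True.
Try q2 = True:
  (~q0 | ~q2 | q6) forces q6 = True.
  (~q0 | q3 | ~q6) forces q3 = True.
  (~q2 | ~q3 | q7) forces q7 = True.
  (~q3 | ~q4 | ~q7) forces q4 = False.
  clause (~q2 | q4 | ~q7) is falsified — backtrack.
So q2 = False.
Try q3 = False:
  (~q0 | q3 | ~q6) forces q6 = False.
  (~q1 | q5 | q6) forces q5 = True.
  (~q1 | q6 | q7) forces q7 = True.
  (~q4 | q6) forces q4 = False.
  clause (~q1 | q4 | ~q5) is falsified — backtrack.
So q3 = True.
  then (q2 | ~q3 | ~q5) forces q5 = False.
  then (~q0 | q2 | q5 | q7) forces q7 = True.
  then (~q1 | q5 | q6) forces q6 = True.
  then (~q3 | ~q4 | ~q7) forces q4 = False.
All clauses satisfied.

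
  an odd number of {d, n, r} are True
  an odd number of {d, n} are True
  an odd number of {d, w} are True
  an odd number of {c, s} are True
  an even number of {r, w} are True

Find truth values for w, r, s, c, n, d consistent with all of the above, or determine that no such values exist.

w = False; r = False; s = True; c = False; n = False; d = True

{d, n, r}: 1 true → odd ✓
{d, n}: 1 true → odd ✓
{d, w}: 1 true → odd ✓
{c, s}: 1 true → odd ✓
{r, w}: 0 true → even ✓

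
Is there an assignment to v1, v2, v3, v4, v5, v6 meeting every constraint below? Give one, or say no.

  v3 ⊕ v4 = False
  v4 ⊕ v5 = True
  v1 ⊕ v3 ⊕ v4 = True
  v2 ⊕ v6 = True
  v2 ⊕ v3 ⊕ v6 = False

v1 = True, v2 = True, v3 = True, v4 = True, v5 = False, v6 = False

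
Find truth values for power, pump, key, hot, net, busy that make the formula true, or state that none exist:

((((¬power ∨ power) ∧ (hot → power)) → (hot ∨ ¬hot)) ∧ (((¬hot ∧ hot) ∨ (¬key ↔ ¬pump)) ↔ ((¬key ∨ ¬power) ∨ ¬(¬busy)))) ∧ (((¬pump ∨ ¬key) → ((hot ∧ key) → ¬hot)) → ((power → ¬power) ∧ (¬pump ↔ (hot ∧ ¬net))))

power = True; pump = False; key = True; hot = True; net = False; busy = False

  (((¬power ∨ power) ∧ (hot → power)) → (hot ∨ ¬hot)) ∧ (((¬hot ∧ hot) ∨ (¬key ↔ ¬pump)) ↔ ((¬key ∨ ¬power) ∨ ¬(¬busy))) = True
    ((¬power ∨ power) ∧ (hot → power)) → (hot ∨ ¬hot) = True
      (¬power ∨ power) ∧ (hot → power) = True
        ¬power ∨ power = True
          ¬power = False
        hot → power = True
      hot ∨ ¬hot = True
        ¬hot = False
    ((¬hot ∧ hot) ∨ (¬key ↔ ¬pump)) ↔ ((¬key ∨ ¬power) ∨ ¬(¬busy)) = True
      (¬hot ∧ hot) ∨ (¬key ↔ ¬pump) = False
        ¬hot ∧ hot = False
          ¬hot = False
        ¬key ↔ ¬pump = False
          ¬key = False
          ¬pump = True
      (¬key ∨ ¬power) ∨ ¬(¬busy) = False
        ¬key ∨ ¬power = False
          ¬key = False
          ¬power = False
        ¬(¬busy) = False
          ¬busy = True
  ((¬pump ∨ ¬key) → ((hot ∧ key) → ¬hot)) → ((power → ¬power) ∧ (¬pump ↔ (hot ∧ ¬net))) = True
    (¬pump ∨ ¬key) → ((hot ∧ key) → ¬hot) = False
      ¬pump ∨ ¬key = True
        ¬pump = True
        ¬key = False
      (hot ∧ key) → ¬hot = False
        hot ∧ key = True
        ¬hot = False
    (power → ¬power) ∧ (¬pump ↔ (hot ∧ ¬net)) = False
      power → ¬power = False
        ¬power = False
      ¬pump ↔ (hot ∧ ¬net) = True
        ¬pump = True
        hot ∧ ¬net = True
          ¬net = True
Both conjuncts True, so the formula holds.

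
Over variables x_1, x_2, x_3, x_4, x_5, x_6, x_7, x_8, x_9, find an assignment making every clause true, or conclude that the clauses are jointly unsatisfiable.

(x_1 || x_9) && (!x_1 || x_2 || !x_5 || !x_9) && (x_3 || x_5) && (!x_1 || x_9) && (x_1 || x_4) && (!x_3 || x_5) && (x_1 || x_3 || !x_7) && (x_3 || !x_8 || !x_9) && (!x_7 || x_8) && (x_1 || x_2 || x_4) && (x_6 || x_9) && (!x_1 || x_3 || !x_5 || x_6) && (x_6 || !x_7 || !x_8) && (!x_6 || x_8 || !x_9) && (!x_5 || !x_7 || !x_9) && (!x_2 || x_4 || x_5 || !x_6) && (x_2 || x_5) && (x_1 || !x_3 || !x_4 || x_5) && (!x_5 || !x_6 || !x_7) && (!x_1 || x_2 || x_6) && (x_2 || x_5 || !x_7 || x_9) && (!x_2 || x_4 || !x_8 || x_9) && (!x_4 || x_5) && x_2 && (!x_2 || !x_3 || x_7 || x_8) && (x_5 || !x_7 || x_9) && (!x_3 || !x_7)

Unit clause (x_2) forces x_2 = True.
Set x_1 = True.
  then (!x_1 || x_9) forces x_9 = True.
Try x_3 = False:
  (x_3 || x_5) forces x_5 = True.
  (x_3 || !x_8 || !x_9) forces x_8 = False.
  (!x_7 || x_8) forces x_7 = False.
  (!x_1 || x_3 || !x_5 || x_6) forces x_6 = True.
  clause (!x_6 || x_8 || !x_9) is falsified — backtrack.
So x_3 = True.
  then (!x_3 || x_5) forces x_5 = True.
  then (!x_5 || !x_7 || !x_9) forces x_7 = False.
  then (!x_2 || !x_3 || x_7 || x_8) forces x_8 = True.
Set x_4 = True.
Set x_6 = False.
All clauses satisfied.

x_1: True, x_2: True, x_3: True, x_4: True, x_5: True, x_6: False, x_7: False, x_8: True, x_9: True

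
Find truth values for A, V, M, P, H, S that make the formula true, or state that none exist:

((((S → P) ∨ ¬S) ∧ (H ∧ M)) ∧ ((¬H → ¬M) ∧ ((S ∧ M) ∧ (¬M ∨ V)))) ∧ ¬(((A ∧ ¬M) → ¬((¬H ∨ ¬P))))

Case M = True: the conjunct ¬(((A ∧ ¬M) → ¬((¬H ∨ ¬P)))) becomes ¬((False → ¬((¬H ∨ ¬P)))) = False.
Case M = False: the conjunct M is False.
Both cases fail — unsatisfiable.

Unsatisfiable — no assignment works.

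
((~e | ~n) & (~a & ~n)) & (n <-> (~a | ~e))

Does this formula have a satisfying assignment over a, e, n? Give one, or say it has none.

Unsatisfiable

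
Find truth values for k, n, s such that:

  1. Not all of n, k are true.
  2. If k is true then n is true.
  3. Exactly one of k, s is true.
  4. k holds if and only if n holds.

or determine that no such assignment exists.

k = False, n = False, s = True

  (1) {n, k}: 0/2 true — not all ✓
  (2) k=F ⇒ n: vacuous ✓
  (3) {k, s}: 1 true — exactly one ✓
  (4) k=F, n=F — same ✓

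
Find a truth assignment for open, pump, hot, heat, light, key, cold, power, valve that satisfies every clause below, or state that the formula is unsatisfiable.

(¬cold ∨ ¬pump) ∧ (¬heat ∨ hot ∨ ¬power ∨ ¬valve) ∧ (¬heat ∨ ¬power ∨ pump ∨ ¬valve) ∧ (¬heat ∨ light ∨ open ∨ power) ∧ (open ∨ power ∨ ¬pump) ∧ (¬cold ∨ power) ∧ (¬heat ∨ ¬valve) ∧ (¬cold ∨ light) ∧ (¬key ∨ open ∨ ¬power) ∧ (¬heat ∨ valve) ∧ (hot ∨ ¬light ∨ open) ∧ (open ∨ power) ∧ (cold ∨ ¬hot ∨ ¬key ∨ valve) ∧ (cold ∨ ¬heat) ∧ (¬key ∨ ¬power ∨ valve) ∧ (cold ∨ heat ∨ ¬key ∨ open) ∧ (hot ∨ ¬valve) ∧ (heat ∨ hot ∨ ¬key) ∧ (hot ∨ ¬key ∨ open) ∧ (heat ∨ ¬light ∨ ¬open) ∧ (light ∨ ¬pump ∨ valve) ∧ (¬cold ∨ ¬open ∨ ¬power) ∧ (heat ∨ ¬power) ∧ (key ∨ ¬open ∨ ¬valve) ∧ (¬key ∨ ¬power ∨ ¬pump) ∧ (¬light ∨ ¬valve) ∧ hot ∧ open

open=T; pump=F; hot=T; heat=F; light=F; key=T; cold=F; power=F; valve=T

Unit clause (hot) forces hot = True.
Unit clause (open) forces open = True.
Set pump = False.
Set heat = False.
  then (heat ∨ ¬light ∨ ¬open) forces light = False.
  then (heat ∨ ¬power) forces power = False.
  then (¬cold ∨ power) forces cold = False.
Set key = True.
  then (cold ∨ ¬hot ∨ ¬key ∨ valve) forces valve = True.
All clauses satisfied.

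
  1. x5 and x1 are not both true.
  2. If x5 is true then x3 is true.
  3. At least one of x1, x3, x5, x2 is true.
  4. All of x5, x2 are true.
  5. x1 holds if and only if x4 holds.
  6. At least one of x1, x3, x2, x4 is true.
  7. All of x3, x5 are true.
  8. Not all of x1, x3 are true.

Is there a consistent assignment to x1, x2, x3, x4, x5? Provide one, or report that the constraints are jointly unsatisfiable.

x1: False; x2: True; x3: True; x4: False; x5: True

  (1) x5=T, x1=F — not both ✓
  (2) x5=T ⇒ x3: T ✓
  (3) {x1, x3, x5, x2}: 3 true — at least one ✓
  (4) {x5, x2}: all 2 true ✓
  (5) x1=F, x4=F — same ✓
  (6) {x1, x3, x2, x4}: 2 true — at least one ✓
  (7) {x3, x5}: all 2 true ✓
  (8) {x1, x3}: 1/2 true — not all ✓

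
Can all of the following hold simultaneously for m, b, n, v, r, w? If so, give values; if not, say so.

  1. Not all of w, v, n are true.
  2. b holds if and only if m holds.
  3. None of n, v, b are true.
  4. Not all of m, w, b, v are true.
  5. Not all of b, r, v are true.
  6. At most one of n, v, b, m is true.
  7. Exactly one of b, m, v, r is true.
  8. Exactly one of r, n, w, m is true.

m = False, b = False, n = False, v = False, r = True, w = False

  (1) {w, v, n}: 0/3 true — not all ✓
  (2) b=F, m=F — same ✓
  (3) {n, v, b}: 0 true — none ✓
  (4) {m, w, b, v}: 0/4 true — not all ✓
  (5) {b, r, v}: 1/3 true — not all ✓
  (6) {n, v, b, m}: 0 true — at most one ✓
  (7) {b, m, v, r}: 1 true — exactly one ✓
  (8) {r, n, w, m}: 1 true — exactly one ✓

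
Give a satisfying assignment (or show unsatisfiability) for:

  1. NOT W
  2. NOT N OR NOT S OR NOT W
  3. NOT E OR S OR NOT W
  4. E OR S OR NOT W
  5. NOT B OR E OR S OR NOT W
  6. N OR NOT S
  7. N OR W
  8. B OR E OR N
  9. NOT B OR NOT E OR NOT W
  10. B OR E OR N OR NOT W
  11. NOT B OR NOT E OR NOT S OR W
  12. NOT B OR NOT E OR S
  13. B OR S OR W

Unit clause (NOT W) forces W = False.
In (N OR W) only N is left, so N = True.
Set E = False.
Set S = True.
Set B = False.
All clauses satisfied.

E: False; S: True; W: False; B: False; N: True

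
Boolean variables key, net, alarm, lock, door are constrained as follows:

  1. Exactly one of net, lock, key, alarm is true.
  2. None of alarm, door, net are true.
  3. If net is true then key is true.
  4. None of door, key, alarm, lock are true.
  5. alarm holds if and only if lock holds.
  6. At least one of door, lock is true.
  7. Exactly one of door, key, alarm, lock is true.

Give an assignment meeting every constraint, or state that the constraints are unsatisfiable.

Unsatisfiable

Case lock = True:
  Constraint (4) is violated (lock=T) — contradiction.
Case lock = False:
  (2) forces alarm = False.
  (2) forces door = False.
  Constraint (6) is violated (door=F, lock=F) — contradiction.
Both cases fail — unsatisfiable.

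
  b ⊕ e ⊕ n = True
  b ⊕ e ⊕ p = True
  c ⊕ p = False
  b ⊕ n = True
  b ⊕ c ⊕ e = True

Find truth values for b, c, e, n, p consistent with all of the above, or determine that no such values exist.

b: False, c: True, e: False, n: True, p: True

b ⊕ e ⊕ n = F ⊕ F ⊕ T = True ✓
b ⊕ e ⊕ p = F ⊕ F ⊕ T = True ✓
c ⊕ p = T ⊕ T = False ✓
b ⊕ n = F ⊕ T = True ✓
b ⊕ c ⊕ e = F ⊕ T ⊕ F = True ✓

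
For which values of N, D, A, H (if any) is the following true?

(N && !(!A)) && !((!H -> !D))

N = True, D = True, A = True, H = False

  N && !(!A) = True
    !(!A) = True
      !A = False
  !((!H -> !D)) = True
    !H -> !D = False
      !H = True
      !D = False
Both conjuncts True, so the formula holds.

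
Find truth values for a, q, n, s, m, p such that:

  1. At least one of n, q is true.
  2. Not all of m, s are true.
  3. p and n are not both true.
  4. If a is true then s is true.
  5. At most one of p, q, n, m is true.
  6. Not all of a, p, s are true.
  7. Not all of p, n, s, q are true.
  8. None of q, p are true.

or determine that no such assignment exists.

a=T, q=F, n=T, s=T, m=F, p=F

  (1) {n, q}: 1 true — at least one ✓
  (2) {m, s}: 1/2 true — not all ✓
  (3) p=F, n=T — not both ✓
  (4) a=T ⇒ s: T ✓
  (5) {p, q, n, m}: 1 true — at most one ✓
  (6) {a, p, s}: 2/3 true — not all ✓
  (7) {p, n, s, q}: 2/4 true — not all ✓
  (8) {q, p}: 0 true — none ✓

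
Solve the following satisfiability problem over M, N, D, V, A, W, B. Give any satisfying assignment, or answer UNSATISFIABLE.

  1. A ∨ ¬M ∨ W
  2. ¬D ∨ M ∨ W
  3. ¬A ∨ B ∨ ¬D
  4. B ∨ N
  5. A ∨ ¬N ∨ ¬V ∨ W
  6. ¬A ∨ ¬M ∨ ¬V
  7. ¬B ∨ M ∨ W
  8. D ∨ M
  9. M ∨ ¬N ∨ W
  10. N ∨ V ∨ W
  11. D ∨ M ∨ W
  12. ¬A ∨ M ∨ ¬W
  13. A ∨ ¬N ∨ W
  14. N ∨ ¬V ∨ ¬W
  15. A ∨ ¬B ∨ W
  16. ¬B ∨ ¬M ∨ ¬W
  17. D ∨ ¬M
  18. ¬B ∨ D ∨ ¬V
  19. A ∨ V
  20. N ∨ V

M = False; N = True; D = True; V = True; A = False; W = True; B = False

Set M = False.
  then (D ∨ M) forces D = True.
  then (¬D ∨ M ∨ W) forces W = True.
  then (¬A ∨ M ∨ ¬W) forces A = False.
  then (A ∨ V) forces V = True.
  then (N ∨ ¬V ∨ ¬W) forces N = True.
Set B = False.
All clauses satisfied.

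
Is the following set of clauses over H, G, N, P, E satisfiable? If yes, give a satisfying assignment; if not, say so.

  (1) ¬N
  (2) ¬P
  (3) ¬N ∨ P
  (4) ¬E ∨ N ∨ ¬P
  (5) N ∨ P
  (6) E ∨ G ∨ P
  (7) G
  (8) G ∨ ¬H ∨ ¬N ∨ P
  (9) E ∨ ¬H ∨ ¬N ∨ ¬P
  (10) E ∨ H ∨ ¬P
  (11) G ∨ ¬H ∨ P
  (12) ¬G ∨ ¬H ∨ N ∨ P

Case N = True:
  Clause (¬N) is falsified — contradiction.
Case N = False:
  (¬P) forces P = False.
  Clause (N ∨ P) is falsified — contradiction.
Both cases fail, so the formula is unsatisfiable.

Unsatisfiable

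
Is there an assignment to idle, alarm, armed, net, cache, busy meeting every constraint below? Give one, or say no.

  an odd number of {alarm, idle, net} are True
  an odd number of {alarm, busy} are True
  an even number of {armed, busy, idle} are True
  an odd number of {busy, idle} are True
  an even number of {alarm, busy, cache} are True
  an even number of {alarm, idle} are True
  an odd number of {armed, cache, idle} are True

idle=T, alarm=T, armed=T, net=T, cache=T, busy=F

{alarm, idle, net}: 3 true → odd ✓
{alarm, busy}: 1 true → odd ✓
{armed, busy, idle}: 2 true → even ✓
{busy, idle}: 1 true → odd ✓
{alarm, busy, cache}: 2 true → even ✓
{alarm, idle}: 2 true → even ✓
{armed, cache, idle}: 3 true → odd ✓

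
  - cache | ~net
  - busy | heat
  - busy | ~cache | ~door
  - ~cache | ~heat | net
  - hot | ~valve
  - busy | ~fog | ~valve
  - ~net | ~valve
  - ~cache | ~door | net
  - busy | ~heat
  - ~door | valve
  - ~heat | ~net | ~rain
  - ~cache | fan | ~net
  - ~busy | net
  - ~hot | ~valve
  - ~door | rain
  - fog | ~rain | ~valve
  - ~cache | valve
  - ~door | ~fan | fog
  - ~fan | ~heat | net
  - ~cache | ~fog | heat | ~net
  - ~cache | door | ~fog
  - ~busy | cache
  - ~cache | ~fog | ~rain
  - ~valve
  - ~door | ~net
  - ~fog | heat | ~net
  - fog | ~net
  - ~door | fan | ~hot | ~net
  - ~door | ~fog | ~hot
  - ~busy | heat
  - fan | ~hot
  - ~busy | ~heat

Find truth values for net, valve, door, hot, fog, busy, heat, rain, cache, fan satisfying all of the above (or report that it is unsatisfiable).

Unsatisfiable

Case heat = True:
  (busy | ~heat) forces busy = True.
  Clause (~busy | ~heat) is falsified — contradiction.
Case heat = False:
  (busy | heat) forces busy = True.
  Clause (~busy | heat) is falsified — contradiction.
Both cases fail, so the formula is unsatisfiable.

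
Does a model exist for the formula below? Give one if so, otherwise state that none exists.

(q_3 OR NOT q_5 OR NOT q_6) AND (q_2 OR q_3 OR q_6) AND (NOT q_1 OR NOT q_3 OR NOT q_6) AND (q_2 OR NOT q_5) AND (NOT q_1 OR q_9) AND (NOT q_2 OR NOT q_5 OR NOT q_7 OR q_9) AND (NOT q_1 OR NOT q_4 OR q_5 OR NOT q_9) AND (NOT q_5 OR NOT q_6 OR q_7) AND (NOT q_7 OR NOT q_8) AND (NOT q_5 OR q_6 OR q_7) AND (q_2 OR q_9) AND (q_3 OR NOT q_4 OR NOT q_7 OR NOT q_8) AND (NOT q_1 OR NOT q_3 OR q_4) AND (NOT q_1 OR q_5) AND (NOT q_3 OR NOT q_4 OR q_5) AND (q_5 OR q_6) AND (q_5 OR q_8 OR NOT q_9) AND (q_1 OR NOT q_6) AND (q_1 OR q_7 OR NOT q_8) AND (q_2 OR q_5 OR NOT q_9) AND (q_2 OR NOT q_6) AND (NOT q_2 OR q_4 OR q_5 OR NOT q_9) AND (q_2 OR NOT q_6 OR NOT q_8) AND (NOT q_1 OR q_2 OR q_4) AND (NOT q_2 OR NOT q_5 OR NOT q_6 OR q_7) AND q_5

q_1 = False; q_2 = True; q_3 = True; q_4 = False; q_5 = True; q_6 = False; q_7 = True; q_8 = False; q_9 = True

Unit clause (q_5) forces q_5 = True.
In (q_2 OR NOT q_5) only q_2 is left, so q_2 = True.
Set q_1 = False.
  then (q_1 OR NOT q_6) forces q_6 = False.
  then (NOT q_5 OR q_6 OR q_7) forces q_7 = True.
  then (NOT q_2 OR NOT q_5 OR NOT q_7 OR q_9) forces q_9 = True.
  then (NOT q_7 OR NOT q_8) forces q_8 = False.
Set q_3 = True.
Set q_4 = False.
All clauses satisfied.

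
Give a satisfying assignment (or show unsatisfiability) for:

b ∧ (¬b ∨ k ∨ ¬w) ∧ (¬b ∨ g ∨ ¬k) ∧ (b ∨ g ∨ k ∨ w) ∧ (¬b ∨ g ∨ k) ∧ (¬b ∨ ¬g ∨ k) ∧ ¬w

w: False, b: True, k: True, g: True

Unit clause (b) forces b = True.
Unit clause (¬w) forces w = False.
Try k = False:
  (¬b ∨ g ∨ k) forces g = True.
  clause (¬b ∨ ¬g ∨ k) is falsified — backtrack.
So k = True.
  then (¬b ∨ g ∨ ¬k) forces g = True.
Check each clause:
  (b): b holds.
  (¬b ∨ k ∨ ¬w): k holds.
  (¬b ∨ g ∨ ¬k): g holds.
  (b ∨ g ∨ k ∨ w): b holds.
  (¬b ∨ g ∨ k): g holds.
  (¬b ∨ ¬g ∨ k): k holds.
  (¬w): ¬w holds.
All clauses satisfied.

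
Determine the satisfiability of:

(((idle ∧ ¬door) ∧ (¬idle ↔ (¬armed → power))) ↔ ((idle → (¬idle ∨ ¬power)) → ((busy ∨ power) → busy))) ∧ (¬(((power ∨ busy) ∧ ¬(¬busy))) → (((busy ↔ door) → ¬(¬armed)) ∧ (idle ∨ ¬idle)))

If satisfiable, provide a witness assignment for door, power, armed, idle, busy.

door: True; power: True; armed: False; idle: False; busy: False

  ((idle ∧ ¬door) ∧ (¬idle ↔ (¬armed → power))) ↔ ((idle → (¬idle ∨ ¬power)) → ((busy ∨ power) → busy)) = True
    (idle ∧ ¬door) ∧ (¬idle ↔ (¬armed → power)) = False
      idle ∧ ¬door = False
        ¬door = False
      ¬idle ↔ (¬armed → power) = True
        ¬idle = True
        ¬armed → power = True
          ¬armed = True
    (idle → (¬idle ∨ ¬power)) → ((busy ∨ power) → busy) = False
      idle → (¬idle ∨ ¬power) = True
        ¬idle ∨ ¬power = True
          ¬idle = True
          ¬power = False
      (busy ∨ power) → busy = False
        busy ∨ power = True
  ¬(((power ∨ busy) ∧ ¬(¬busy))) → (((busy ↔ door) → ¬(¬armed)) ∧ (idle ∨ ¬idle)) = True
    ¬(((power ∨ busy) ∧ ¬(¬busy))) = True
      (power ∨ busy) ∧ ¬(¬busy) = False
        power ∨ busy = True
        ¬(¬busy) = False
          ¬busy = True
    ((busy ↔ door) → ¬(¬armed)) ∧ (idle ∨ ¬idle) = True
      (busy ↔ door) → ¬(¬armed) = True
        busy ↔ door = False
        ¬(¬armed) = False
          ¬armed = True
      idle ∨ ¬idle = True
        ¬idle = True
Both conjuncts True, so the formula holds.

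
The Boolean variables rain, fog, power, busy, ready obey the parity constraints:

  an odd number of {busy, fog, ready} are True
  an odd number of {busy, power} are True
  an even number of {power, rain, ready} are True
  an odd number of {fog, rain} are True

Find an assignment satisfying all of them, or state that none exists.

No satisfying assignment exists.

Adding constraints 1, 2, 3, 4 mod 2: every variable appears an even number of times on the left, so the left side is 0.
But the right sides sum to 1 (mod 2). 0 ≠ 1 — the system is inconsistent.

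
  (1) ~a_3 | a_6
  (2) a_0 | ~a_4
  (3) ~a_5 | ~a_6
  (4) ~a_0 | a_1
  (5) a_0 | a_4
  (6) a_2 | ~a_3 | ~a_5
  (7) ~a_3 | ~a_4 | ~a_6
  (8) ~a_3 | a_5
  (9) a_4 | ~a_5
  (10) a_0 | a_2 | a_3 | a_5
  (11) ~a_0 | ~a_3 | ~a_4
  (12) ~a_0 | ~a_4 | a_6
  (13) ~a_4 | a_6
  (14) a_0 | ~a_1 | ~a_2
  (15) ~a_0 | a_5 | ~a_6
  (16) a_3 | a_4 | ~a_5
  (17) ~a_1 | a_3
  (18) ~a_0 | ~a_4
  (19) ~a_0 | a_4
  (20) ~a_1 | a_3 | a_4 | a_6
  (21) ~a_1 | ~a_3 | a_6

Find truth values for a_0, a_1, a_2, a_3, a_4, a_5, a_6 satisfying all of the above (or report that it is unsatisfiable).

Unsatisfiable

Case a_4 = True:
  (a_0 | ~a_4) forces a_0 = True.
  Clause (~a_0 | ~a_4) is falsified — contradiction.
Case a_4 = False:
  (a_0 | a_4) forces a_0 = True.
  Clause (~a_0 | a_4) is falsified — contradiction.
Both cases fail, so the formula is unsatisfiable.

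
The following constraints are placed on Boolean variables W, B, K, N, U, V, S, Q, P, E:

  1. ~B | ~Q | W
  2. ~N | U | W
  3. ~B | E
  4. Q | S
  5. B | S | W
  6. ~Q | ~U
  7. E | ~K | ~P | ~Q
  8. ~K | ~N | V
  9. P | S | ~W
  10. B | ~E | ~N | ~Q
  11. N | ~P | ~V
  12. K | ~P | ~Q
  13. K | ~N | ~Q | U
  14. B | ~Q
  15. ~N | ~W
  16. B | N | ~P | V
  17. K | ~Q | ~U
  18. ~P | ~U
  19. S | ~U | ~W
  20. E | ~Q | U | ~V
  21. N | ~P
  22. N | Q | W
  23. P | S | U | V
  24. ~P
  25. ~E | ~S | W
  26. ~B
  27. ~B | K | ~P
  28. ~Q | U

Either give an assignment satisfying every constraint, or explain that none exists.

W=T, B=F, K=F, N=F, U=T, V=F, S=T, Q=F, P=F, E=F

Unit clause (~P) forces P = False.
Unit clause (~B) forces B = False.
In (B | ~Q) only ~Q is left, so Q = False.
In (Q | S) only S is left, so S = True.
Set W = True.
  then (~N | ~W) forces N = False.
Set K = False.
Set U = True.
Set V = False.
Set E = False.
All clauses satisfied.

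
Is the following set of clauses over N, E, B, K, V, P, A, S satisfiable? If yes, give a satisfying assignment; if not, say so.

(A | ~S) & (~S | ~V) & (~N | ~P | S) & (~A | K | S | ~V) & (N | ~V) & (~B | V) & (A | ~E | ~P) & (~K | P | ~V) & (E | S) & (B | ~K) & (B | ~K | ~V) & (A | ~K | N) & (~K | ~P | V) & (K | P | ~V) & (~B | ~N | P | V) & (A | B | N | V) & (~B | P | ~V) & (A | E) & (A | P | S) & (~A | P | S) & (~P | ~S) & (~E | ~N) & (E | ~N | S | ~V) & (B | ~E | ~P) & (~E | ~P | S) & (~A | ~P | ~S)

N: False, E: False, B: False, K: False, V: False, P: False, A: True, S: True

Set N = False.
  then (N | ~V) forces V = False.
  then (~B | V) forces B = False.
  then (B | ~K) forces K = False.
  then (A | B | N | V) forces A = True.
Set E = False.
  then (E | S) forces S = True.
  then (~P | ~S) forces P = False.
All clauses satisfied.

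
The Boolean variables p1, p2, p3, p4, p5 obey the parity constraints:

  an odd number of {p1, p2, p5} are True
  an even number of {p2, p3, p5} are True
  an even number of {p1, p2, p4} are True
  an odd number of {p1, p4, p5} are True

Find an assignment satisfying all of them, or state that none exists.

p1 = False; p2 = True; p3 = True; p4 = True; p5 = False

{p1, p2, p5}: 1 true → odd ✓
{p2, p3, p5}: 2 true → even ✓
{p1, p2, p4}: 2 true → even ✓
{p1, p4, p5}: 1 true → odd ✓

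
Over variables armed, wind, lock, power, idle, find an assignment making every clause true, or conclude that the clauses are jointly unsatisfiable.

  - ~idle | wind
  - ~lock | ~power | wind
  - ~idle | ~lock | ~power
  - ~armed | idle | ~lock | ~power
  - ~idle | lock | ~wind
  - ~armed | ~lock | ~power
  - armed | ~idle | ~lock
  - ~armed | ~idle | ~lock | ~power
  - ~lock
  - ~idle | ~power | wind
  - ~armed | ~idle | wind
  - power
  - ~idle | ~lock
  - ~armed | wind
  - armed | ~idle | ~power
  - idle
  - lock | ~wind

Unsatisfiable — no assignment works.

Case wind = True:
  (~lock) forces lock = False.
  Clause (lock | ~wind) is falsified — contradiction.
Case wind = False:
  (~idle | wind) forces idle = False.
  Clause (idle) is falsified — contradiction.
Both cases fail, so the formula is unsatisfiable.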